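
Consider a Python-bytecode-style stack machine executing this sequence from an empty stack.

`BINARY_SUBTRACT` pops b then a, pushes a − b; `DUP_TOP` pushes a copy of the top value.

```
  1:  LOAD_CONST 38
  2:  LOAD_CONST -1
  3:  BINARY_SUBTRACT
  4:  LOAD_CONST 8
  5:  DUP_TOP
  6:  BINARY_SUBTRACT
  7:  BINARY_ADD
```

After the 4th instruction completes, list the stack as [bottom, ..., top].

LOAD_CONST 38   → 38
LOAD_CONST -1   → 38 -1
BINARY_SUBTRACT → 39
LOAD_CONST 8    → 39 8

[39, 8]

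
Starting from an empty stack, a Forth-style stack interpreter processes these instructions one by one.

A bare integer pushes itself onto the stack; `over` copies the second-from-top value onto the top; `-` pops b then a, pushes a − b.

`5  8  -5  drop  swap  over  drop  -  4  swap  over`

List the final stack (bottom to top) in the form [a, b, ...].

[4, 3, 4]

5     5
8     5 8
-5    5 8 -5
drop  5 8
swap  8 5
over  8 5 8
drop  8 5
-     3
4     3 4
swap  4 3
over  4 3 4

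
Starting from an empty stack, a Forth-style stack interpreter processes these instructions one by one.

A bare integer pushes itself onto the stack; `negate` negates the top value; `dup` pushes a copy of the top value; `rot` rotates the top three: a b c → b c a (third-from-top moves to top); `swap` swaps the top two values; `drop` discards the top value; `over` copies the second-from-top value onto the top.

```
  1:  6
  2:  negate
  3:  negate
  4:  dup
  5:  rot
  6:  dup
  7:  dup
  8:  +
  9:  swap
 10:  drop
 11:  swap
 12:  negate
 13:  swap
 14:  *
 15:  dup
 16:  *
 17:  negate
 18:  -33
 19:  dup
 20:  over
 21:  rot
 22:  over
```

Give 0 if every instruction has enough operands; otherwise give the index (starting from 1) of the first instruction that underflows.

6       [6]
negate  [-6]
negate  [6]
dup     [6, 6]
rot  — needs 3 operands, stack has 2 → underflow

5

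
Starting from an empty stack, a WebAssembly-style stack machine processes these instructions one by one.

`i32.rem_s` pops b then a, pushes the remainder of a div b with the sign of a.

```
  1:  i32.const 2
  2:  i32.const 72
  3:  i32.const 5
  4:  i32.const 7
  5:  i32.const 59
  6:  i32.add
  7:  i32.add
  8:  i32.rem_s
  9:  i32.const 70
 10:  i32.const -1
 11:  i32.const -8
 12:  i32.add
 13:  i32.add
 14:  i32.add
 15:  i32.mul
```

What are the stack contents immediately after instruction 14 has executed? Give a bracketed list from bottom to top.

i32.const 2   [2]
i32.const 72  [2, 72]
i32.const 5   [2, 72, 5]
i32.const 7   [2, 72, 5, 7]
i32.const 59  [2, 72, 5, 7, 59]
i32.add       [2, 72, 5, 66]
i32.add       [2, 72, 71]
i32.rem_s     [2, 1]
i32.const 70  [2, 1, 70]
i32.const -1  [2, 1, 70, -1]
i32.const -8  [2, 1, 70, -1, -8]
i32.add       [2, 1, 70, -9]
i32.add       [2, 1, 61]
i32.add       [2, 62]

[2, 62]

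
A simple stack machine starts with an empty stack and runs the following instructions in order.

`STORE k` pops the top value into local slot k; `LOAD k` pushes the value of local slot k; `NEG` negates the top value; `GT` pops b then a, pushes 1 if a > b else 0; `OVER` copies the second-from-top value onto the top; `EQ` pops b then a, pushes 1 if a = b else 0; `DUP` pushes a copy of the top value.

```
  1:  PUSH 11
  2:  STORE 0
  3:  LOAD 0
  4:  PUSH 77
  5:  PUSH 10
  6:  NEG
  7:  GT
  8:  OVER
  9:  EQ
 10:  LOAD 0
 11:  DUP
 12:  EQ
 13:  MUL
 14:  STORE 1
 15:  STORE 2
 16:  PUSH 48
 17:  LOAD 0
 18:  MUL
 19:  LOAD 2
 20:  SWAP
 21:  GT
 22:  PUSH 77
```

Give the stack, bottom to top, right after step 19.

PUSH 11  [11]
STORE 0  []
LOAD 0   [11]
PUSH 77  [11, 77]
PUSH 10  [11, 77, 10]
NEG      [11, 77, -10]
GT       [11, 1]
OVER     [11, 1, 11]
EQ       [11, 0]
LOAD 0   [11, 0, 11]
DUP      [11, 0, 11, 11]
EQ       [11, 0, 1]
MUL      [11, 0]
STORE 1  [11]
STORE 2  []
PUSH 48  [48]
LOAD 0   [48, 11]
MUL      [528]
LOAD 2   [528, 11]

[528, 11]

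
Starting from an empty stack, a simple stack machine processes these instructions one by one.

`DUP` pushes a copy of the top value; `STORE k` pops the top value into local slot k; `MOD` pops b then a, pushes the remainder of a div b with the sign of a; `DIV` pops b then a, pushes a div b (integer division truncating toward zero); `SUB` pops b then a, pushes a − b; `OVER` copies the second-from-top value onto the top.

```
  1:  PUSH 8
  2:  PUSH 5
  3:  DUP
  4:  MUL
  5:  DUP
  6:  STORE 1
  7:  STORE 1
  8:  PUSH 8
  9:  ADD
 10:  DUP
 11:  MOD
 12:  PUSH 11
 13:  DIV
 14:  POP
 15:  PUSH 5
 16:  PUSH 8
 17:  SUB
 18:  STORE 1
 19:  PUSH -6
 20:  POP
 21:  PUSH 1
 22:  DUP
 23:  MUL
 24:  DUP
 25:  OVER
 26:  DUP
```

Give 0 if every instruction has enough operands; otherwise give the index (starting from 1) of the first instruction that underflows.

PUSH 8   8
PUSH 5   8 5
DUP      8 5 5
MUL      8 25
DUP      8 25 25
STORE 1  8 25
STORE 1  8
PUSH 8   8 8
ADD      16
DUP      16 16
MOD      0
PUSH 11  0 11
DIV      0
POP      (empty)
PUSH 5   5
PUSH 8   5 8
SUB      -3
STORE 1  (empty)
PUSH -6  -6
POP      (empty)
PUSH 1   1
DUP      1 1
MUL      1
DUP      1 1
OVER     1 1 1
DUP      1 1 1 1

0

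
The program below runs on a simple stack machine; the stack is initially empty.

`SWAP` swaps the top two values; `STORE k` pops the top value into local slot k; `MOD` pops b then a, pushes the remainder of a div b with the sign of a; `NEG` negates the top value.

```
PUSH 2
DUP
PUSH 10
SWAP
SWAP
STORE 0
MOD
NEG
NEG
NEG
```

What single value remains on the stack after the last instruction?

PUSH 2  : [2]
DUP     : [2, 2]
PUSH 10 : [2, 2, 10]
SWAP    : [2, 10, 2]
SWAP    : [2, 2, 10]
STORE 0 : [2, 2]
MOD     : [0]
NEG     : [0]
NEG     : [0]
NEG     : [0]

0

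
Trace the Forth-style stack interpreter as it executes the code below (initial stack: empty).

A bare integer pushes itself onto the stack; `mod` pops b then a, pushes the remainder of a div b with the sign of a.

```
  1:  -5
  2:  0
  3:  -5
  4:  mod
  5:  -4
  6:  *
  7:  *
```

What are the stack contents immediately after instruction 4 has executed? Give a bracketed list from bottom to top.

-5  -> -5
0   -> -5 0
-5  -> -5 0 -5
mod -> -5 0

[-5, 0]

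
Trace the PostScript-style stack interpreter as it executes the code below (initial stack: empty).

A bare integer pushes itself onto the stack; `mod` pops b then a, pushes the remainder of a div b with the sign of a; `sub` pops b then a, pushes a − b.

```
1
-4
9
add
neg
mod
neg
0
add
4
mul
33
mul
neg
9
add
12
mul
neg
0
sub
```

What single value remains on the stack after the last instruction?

1    1
-4   1 -4
9    1 -4 9
add  1 5
neg  1 -5
mod  1
neg  -1
0    -1 0
add  -1
4    -1 4
mul  -4
33   -4 33
mul  -132
neg  132
9    132 9
add  141
12   141 12
mul  1692
neg  -1692
0    -1692 0
sub  -1692

-1692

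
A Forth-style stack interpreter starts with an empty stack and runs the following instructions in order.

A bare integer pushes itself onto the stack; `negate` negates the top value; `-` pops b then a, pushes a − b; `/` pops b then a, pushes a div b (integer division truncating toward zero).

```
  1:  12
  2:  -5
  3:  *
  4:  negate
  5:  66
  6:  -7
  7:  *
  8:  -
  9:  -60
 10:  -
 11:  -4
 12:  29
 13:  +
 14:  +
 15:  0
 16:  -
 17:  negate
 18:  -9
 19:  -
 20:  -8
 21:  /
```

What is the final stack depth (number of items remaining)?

12     -> 12
-5     -> 12 -5
*      -> -60
negate -> 60
66     -> 60 66
-7     -> 60 66 -7
*      -> 60 -462
-      -> 522
-60    -> 522 -60
-      -> 582
-4     -> 582 -4
29     -> 582 -4 29
+      -> 582 25
+      -> 607
0      -> 607 0
-      -> 607
negate -> -607
-9     -> -607 -9
-      -> -598
-8     -> -598 -8
/      -> 74

1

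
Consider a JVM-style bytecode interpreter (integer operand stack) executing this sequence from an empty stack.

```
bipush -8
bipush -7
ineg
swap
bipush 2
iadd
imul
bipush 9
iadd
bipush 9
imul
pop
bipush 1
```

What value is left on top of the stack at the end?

1

bipush -8  [-8]
bipush -7  [-8, -7]
ineg       [-8, 7]
swap       [7, -8]
bipush 2   [7, -8, 2]
iadd       [7, -6]
imul       [-42]
bipush 9   [-42, 9]
iadd       [-33]
bipush 9   [-33, 9]
imul       [-297]
pop        []
bipush 1   [1]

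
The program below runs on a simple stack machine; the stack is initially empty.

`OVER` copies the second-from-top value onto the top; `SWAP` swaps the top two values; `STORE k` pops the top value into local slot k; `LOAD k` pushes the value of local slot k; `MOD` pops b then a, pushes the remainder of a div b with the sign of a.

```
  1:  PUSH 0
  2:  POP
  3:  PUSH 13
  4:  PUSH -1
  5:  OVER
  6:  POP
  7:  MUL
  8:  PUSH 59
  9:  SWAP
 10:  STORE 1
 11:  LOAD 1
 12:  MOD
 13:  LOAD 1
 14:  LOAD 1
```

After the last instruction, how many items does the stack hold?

PUSH 0  : [0]
POP     : []
PUSH 13 : [13]
PUSH -1 : [13, -1]
OVER    : [13, -1, 13]
POP     : [13, -1]
MUL     : [-13]
PUSH 59 : [-13, 59]
SWAP    : [59, -13]
STORE 1 : [59]
LOAD 1  : [59, -13]
MOD     : [7]
LOAD 1  : [7, -13]
LOAD 1  : [7, -13, -13]

3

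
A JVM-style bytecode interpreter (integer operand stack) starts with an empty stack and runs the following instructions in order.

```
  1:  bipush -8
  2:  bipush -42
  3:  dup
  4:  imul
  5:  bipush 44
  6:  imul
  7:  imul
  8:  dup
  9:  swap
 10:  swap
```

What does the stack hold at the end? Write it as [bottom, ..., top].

bipush -8   [-8]
bipush -42  [-8, -42]
dup         [-8, -42, -42]
imul        [-8, 1764]
bipush 44   [-8, 1764, 44]
imul        [-8, 77616]
imul        [-620928]
dup         [-620928, -620928]
swap        [-620928, -620928]
swap        [-620928, -620928]

[-620928, -620928]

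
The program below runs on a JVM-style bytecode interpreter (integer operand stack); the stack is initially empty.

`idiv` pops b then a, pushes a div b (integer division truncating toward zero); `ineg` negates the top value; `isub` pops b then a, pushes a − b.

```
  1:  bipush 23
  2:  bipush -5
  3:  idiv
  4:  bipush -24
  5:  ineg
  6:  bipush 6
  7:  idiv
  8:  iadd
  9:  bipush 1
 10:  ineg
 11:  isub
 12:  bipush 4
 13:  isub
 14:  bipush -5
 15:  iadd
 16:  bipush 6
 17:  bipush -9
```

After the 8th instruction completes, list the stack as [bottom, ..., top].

[0]

bipush 23  → [23]
bipush -5  → [23, -5]
idiv       → [-4]
bipush -24 → [-4, -24]
ineg       → [-4, 24]
bipush 6   → [-4, 24, 6]
idiv       → [-4, 4]
iadd       → [0]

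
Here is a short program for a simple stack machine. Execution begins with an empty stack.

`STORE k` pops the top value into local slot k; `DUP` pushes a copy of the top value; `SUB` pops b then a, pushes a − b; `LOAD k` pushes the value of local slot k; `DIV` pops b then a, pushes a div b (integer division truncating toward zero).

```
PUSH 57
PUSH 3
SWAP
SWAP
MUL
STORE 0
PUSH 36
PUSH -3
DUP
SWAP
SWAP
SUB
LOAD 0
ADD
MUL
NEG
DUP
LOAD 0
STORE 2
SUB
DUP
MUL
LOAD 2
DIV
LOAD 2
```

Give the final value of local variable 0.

171

PUSH 57 -> [57]
PUSH 3  -> [57, 3]
SWAP    -> [3, 57]
SWAP    -> [57, 3]
MUL     -> [171]
STORE 0 -> []
PUSH 36 -> [36]
PUSH -3 -> [36, -3]
DUP     -> [36, -3, -3]
SWAP    -> [36, -3, -3]
SWAP    -> [36, -3, -3]
SUB     -> [36, 0]
LOAD 0  -> [36, 0, 171]
ADD     -> [36, 171]
MUL     -> [6156]
NEG     -> [-6156]
DUP     -> [-6156, -6156]
LOAD 0  -> [-6156, -6156, 171]
STORE 2 -> [-6156, -6156]
SUB     -> [0]
DUP     -> [0, 0]
MUL     -> [0]
LOAD 2  -> [0, 171]
DIV     -> [0]
LOAD 2  -> [0, 171]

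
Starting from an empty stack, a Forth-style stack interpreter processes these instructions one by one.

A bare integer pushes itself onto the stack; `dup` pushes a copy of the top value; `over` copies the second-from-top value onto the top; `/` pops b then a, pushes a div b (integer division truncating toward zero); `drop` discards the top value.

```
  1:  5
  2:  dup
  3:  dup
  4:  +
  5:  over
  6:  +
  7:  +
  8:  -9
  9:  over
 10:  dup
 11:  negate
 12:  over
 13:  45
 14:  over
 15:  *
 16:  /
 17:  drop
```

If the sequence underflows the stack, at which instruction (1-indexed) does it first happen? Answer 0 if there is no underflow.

0

5       5
dup     5 5
dup     5 5 5
+       5 10
over    5 10 5
+       5 15
+       20
-9      20 -9
over    20 -9 20
dup     20 -9 20 20
negate  20 -9 20 -20
over    20 -9 20 -20 20
45      20 -9 20 -20 20 45
over    20 -9 20 -20 20 45 20
*       20 -9 20 -20 20 900
/       20 -9 20 -20 0
drop    20 -9 20 -20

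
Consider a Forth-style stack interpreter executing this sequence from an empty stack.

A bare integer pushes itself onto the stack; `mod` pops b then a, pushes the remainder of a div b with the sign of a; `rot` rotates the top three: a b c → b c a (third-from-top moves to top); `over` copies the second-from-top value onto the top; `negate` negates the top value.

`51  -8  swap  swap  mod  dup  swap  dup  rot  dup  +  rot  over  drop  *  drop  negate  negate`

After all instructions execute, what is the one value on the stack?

3

51     : 51
-8     : 51 -8
swap   : -8 51
swap   : 51 -8
mod    : 3
dup    : 3 3
swap   : 3 3
dup    : 3 3 3
rot    : 3 3 3
dup    : 3 3 3 3
+      : 3 3 6
rot    : 3 6 3
over   : 3 6 3 6
drop   : 3 6 3
*      : 3 18
drop   : 3
negate : -3
negate : 3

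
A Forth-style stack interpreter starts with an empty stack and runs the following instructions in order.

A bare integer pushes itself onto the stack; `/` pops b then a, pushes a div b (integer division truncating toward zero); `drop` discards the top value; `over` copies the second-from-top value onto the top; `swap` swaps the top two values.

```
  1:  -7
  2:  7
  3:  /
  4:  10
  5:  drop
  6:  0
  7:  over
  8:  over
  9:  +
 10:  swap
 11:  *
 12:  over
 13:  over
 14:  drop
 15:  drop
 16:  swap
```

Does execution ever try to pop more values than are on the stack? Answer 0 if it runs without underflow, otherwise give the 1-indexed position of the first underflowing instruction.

0

-7   -> [-7]
7    -> [-7, 7]
/    -> [-1]
10   -> [-1, 10]
drop -> [-1]
0    -> [-1, 0]
over -> [-1, 0, -1]
over -> [-1, 0, -1, 0]
+    -> [-1, 0, -1]
swap -> [-1, -1, 0]
*    -> [-1, 0]
over -> [-1, 0, -1]
over -> [-1, 0, -1, 0]
drop -> [-1, 0, -1]
drop -> [-1, 0]
swap -> [0, -1]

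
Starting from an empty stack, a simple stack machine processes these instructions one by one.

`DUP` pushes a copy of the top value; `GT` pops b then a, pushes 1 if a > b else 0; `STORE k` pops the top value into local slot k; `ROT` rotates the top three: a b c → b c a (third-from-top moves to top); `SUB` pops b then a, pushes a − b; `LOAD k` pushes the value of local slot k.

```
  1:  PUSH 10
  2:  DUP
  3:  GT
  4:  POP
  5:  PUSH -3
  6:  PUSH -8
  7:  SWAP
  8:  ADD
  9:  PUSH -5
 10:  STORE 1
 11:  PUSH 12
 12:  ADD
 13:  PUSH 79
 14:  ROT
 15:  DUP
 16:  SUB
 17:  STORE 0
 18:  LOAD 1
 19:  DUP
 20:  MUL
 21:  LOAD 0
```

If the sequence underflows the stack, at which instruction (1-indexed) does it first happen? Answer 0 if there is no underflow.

14

PUSH 10 : [10]
DUP     : [10, 10]
GT      : [0]
POP     : []
PUSH -3 : [-3]
PUSH -8 : [-3, -8]
SWAP    : [-8, -3]
ADD     : [-11]
PUSH -5 : [-11, -5]
STORE 1 : [-11]
PUSH 12 : [-11, 12]
ADD     : [1]
PUSH 79 : [1, 79]
ROT  — needs 3 operands, stack has 2 → underflow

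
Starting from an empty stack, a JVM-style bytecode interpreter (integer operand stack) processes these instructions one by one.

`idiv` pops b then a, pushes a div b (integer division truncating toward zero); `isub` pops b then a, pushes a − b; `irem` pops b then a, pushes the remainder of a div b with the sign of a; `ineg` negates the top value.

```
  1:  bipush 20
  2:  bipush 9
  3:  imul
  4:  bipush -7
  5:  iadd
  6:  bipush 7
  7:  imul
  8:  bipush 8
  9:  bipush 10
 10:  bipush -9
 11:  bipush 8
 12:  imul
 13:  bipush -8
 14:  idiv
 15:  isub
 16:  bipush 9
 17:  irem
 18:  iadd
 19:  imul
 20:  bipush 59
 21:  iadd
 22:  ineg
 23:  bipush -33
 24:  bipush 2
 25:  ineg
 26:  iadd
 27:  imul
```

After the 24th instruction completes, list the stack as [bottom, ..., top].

[-10958, -33, 2]

bipush 20  → [20]
bipush 9   → [20, 9]
imul       → [180]
bipush -7  → [180, -7]
iadd       → [173]
bipush 7   → [173, 7]
imul       → [1211]
bipush 8   → [1211, 8]
bipush 10  → [1211, 8, 10]
bipush -9  → [1211, 8, 10, -9]
bipush 8   → [1211, 8, 10, -9, 8]
imul       → [1211, 8, 10, -72]
bipush -8  → [1211, 8, 10, -72, -8]
idiv       → [1211, 8, 10, 9]
isub       → [1211, 8, 1]
bipush 9   → [1211, 8, 1, 9]
irem       → [1211, 8, 1]
iadd       → [1211, 9]
imul       → [10899]
bipush 59  → [10899, 59]
iadd       → [10958]
ineg       → [-10958]
bipush -33 → [-10958, -33]
bipush 2   → [-10958, -33, 2]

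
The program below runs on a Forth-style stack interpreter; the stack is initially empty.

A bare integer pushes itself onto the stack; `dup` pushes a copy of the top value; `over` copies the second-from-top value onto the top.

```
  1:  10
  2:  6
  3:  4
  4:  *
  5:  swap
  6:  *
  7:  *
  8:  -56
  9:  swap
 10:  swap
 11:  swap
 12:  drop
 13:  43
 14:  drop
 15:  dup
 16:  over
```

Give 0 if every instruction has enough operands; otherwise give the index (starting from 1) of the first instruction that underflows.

7

10   : [10]
6    : [10, 6]
4    : [10, 6, 4]
*    : [10, 24]
swap : [24, 10]
*    : [240]
*  — needs 2 operands, stack has 1 → underflow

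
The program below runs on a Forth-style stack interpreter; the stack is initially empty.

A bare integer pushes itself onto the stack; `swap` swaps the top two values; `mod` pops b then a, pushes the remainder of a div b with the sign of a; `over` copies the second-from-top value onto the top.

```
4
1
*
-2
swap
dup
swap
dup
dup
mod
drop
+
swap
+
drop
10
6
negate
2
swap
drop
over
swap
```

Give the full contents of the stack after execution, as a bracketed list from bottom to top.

[10, 10, 2]

4       4
1       4 1
*       4
-2      4 -2
swap    -2 4
dup     -2 4 4
swap    -2 4 4
dup     -2 4 4 4
dup     -2 4 4 4 4
mod     -2 4 4 0
drop    -2 4 4
+       -2 8
swap    8 -2
+       6
drop    (empty)
10      10
6       10 6
negate  10 -6
2       10 -6 2
swap    10 2 -6
drop    10 2
over    10 2 10
swap    10 10 2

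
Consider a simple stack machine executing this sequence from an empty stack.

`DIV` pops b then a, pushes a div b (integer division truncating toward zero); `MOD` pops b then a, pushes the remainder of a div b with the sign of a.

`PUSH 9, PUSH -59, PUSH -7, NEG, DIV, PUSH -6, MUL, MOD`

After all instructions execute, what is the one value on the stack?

PUSH 9   → [9]
PUSH -59 → [9, -59]
PUSH -7  → [9, -59, -7]
NEG      → [9, -59, 7]
DIV      → [9, -8]
PUSH -6  → [9, -8, -6]
MUL      → [9, 48]
MOD      → [9]

9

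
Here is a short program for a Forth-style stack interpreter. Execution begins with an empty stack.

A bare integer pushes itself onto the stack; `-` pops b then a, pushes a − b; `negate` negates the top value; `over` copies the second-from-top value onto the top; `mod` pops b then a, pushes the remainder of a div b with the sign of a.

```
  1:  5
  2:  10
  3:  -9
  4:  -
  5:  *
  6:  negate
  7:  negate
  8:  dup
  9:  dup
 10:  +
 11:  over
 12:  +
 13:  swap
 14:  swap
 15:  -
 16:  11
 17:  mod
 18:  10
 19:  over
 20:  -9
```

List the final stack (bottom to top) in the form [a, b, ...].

[-3, 10, -3, -9]

5      : 5
10     : 5 10
-9     : 5 10 -9
-      : 5 19
*      : 95
negate : -95
negate : 95
dup    : 95 95
dup    : 95 95 95
+      : 95 190
over   : 95 190 95
+      : 95 285
swap   : 285 95
swap   : 95 285
-      : -190
11     : -190 11
mod    : -3
10     : -3 10
over   : -3 10 -3
-9     : -3 10 -3 -9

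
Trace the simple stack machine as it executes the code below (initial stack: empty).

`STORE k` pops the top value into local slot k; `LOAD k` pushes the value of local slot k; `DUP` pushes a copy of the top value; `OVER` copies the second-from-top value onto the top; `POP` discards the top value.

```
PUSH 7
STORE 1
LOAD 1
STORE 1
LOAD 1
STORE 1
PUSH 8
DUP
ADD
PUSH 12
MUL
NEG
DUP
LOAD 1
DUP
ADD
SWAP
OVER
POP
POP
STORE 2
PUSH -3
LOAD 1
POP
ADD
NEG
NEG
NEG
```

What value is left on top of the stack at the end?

PUSH 7  → 7
STORE 1 → (empty)
LOAD 1  → 7
STORE 1 → (empty)
LOAD 1  → 7
STORE 1 → (empty)
PUSH 8  → 8
DUP     → 8 8
ADD     → 16
PUSH 12 → 16 12
MUL     → 192
NEG     → -192
DUP     → -192 -192
LOAD 1  → -192 -192 7
DUP     → -192 -192 7 7
ADD     → -192 -192 14
SWAP    → -192 14 -192
OVER    → -192 14 -192 14
POP     → -192 14 -192
POP     → -192 14
STORE 2 → -192
PUSH -3 → -192 -3
LOAD 1  → -192 -3 7
POP     → -192 -3
ADD     → -195
NEG     → 195
NEG     → -195
NEG     → 195

195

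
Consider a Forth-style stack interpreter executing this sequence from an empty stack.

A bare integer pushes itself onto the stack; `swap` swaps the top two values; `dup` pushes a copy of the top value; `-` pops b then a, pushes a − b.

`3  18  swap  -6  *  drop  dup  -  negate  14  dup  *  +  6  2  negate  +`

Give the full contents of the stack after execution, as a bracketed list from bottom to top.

[196, 4]

3      -> [3]
18     -> [3, 18]
swap   -> [18, 3]
-6     -> [18, 3, -6]
*      -> [18, -18]
drop   -> [18]
dup    -> [18, 18]
-      -> [0]
negate -> [0]
14     -> [0, 14]
dup    -> [0, 14, 14]
*      -> [0, 196]
+      -> [196]
6      -> [196, 6]
2      -> [196, 6, 2]
negate -> [196, 6, -2]
+      -> [196, 4]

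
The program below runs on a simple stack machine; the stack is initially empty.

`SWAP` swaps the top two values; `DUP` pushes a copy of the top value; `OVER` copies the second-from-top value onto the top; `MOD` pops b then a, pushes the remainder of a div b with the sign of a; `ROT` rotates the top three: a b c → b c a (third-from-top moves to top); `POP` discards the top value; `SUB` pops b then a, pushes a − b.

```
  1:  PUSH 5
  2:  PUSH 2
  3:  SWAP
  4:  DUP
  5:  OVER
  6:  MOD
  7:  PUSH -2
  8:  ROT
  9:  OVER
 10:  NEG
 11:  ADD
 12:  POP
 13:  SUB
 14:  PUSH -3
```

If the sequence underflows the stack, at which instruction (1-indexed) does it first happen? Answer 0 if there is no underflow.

PUSH 5   5
PUSH 2   5 2
SWAP     2 5
DUP      2 5 5
OVER     2 5 5 5
MOD      2 5 0
PUSH -2  2 5 0 -2
ROT      2 0 -2 5
OVER     2 0 -2 5 -2
NEG      2 0 -2 5 2
ADD      2 0 -2 7
POP      2 0 -2
SUB      2 2
PUSH -3  2 2 -3

0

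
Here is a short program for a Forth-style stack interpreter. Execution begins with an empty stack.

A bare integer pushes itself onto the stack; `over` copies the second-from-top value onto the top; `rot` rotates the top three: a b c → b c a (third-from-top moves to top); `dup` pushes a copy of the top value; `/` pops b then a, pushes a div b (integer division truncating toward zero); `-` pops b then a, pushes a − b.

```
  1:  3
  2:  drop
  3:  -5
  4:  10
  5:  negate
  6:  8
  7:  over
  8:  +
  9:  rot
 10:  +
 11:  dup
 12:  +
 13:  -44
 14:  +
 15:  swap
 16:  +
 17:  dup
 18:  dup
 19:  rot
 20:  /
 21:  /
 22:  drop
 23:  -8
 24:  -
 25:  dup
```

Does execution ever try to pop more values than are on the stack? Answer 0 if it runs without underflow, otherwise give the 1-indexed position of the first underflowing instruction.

24

3      : 3
drop   : (empty)
-5     : -5
10     : -5 10
negate : -5 -10
8      : -5 -10 8
over   : -5 -10 8 -10
+      : -5 -10 -2
rot    : -10 -2 -5
+      : -10 -7
dup    : -10 -7 -7
+      : -10 -14
-44    : -10 -14 -44
+      : -10 -58
swap   : -58 -10
+      : -68
dup    : -68 -68
dup    : -68 -68 -68
rot    : -68 -68 -68
/      : -68 1
/      : -68
drop   : (empty)
-8     : -8
-  — needs 2 operands, stack has 1 → underflow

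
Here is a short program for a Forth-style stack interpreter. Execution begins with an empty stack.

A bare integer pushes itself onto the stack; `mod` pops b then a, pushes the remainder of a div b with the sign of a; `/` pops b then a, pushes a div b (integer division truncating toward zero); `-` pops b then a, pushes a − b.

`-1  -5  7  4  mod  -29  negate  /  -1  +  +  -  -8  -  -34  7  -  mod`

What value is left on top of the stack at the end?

13

-1     : [-1]
-5     : [-1, -5]
7      : [-1, -5, 7]
4      : [-1, -5, 7, 4]
mod    : [-1, -5, 3]
-29    : [-1, -5, 3, -29]
negate : [-1, -5, 3, 29]
/      : [-1, -5, 0]
-1     : [-1, -5, 0, -1]
+      : [-1, -5, -1]
+      : [-1, -6]
-      : [5]
-8     : [5, -8]
-      : [13]
-34    : [13, -34]
7      : [13, -34, 7]
-      : [13, -41]
mod    : [13]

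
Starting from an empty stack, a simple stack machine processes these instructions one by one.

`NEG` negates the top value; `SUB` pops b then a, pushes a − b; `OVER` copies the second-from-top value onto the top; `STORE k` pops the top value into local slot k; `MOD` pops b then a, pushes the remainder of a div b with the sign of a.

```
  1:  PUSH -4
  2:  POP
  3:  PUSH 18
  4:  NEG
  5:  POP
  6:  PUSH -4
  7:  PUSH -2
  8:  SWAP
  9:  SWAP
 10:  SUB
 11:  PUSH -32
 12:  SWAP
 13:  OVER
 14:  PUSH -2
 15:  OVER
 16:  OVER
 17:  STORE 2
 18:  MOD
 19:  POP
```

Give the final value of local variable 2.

-2

PUSH -4  → [-4]
POP      → []
PUSH 18  → [18]
NEG      → [-18]
POP      → []
PUSH -4  → [-4]
PUSH -2  → [-4, -2]
SWAP     → [-2, -4]
SWAP     → [-4, -2]
SUB      → [-2]
PUSH -32 → [-2, -32]
SWAP     → [-32, -2]
OVER     → [-32, -2, -32]
PUSH -2  → [-32, -2, -32, -2]
OVER     → [-32, -2, -32, -2, -32]
OVER     → [-32, -2, -32, -2, -32, -2]
STORE 2  → [-32, -2, -32, -2, -32]
MOD      → [-32, -2, -32, -2]
POP      → [-32, -2, -32]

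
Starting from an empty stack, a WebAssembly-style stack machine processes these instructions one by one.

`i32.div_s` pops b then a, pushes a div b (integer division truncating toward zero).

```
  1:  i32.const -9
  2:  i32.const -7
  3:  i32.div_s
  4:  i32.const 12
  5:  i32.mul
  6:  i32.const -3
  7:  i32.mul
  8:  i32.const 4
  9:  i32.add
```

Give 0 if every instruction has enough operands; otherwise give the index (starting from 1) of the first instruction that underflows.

0

i32.const -9 -> [-9]
i32.const -7 -> [-9, -7]
i32.div_s    -> [1]
i32.const 12 -> [1, 12]
i32.mul      -> [12]
i32.const -3 -> [12, -3]
i32.mul      -> [-36]
i32.const 4  -> [-36, 4]
i32.add      -> [-32]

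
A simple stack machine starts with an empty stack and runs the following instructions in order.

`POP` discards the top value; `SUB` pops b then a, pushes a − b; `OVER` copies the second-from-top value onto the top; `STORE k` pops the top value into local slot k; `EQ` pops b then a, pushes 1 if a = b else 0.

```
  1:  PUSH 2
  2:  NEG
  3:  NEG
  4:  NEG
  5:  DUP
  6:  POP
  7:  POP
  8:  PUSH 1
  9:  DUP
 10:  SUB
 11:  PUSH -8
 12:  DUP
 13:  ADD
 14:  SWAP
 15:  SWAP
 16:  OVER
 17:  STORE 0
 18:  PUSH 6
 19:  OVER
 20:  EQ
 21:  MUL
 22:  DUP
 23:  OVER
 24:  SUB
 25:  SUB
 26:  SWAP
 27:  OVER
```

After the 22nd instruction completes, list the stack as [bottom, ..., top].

PUSH 2  : 2
NEG     : -2
NEG     : 2
NEG     : -2
DUP     : -2 -2
POP     : -2
POP     : (empty)
PUSH 1  : 1
DUP     : 1 1
SUB     : 0
PUSH -8 : 0 -8
DUP     : 0 -8 -8
ADD     : 0 -16
SWAP    : -16 0
SWAP    : 0 -16
OVER    : 0 -16 0
STORE 0 : 0 -16
PUSH 6  : 0 -16 6
OVER    : 0 -16 6 -16
EQ      : 0 -16 0
MUL     : 0 0
DUP     : 0 0 0

[0, 0, 0]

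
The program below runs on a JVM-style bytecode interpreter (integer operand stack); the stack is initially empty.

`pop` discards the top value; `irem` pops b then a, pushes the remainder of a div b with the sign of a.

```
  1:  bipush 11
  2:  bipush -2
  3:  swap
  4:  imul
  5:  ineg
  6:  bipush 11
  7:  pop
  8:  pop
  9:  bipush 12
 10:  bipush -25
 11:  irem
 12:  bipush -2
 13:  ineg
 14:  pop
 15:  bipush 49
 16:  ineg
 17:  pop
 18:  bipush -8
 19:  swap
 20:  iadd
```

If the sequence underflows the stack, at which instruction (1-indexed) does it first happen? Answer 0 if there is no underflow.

0

bipush 11  : 11
bipush -2  : 11 -2
swap       : -2 11
imul       : -22
ineg       : 22
bipush 11  : 22 11
pop        : 22
pop        : (empty)
bipush 12  : 12
bipush -25 : 12 -25
irem       : 12
bipush -2  : 12 -2
ineg       : 12 2
pop        : 12
bipush 49  : 12 49
ineg       : 12 -49
pop        : 12
bipush -8  : 12 -8
swap       : -8 12
iadd       : 4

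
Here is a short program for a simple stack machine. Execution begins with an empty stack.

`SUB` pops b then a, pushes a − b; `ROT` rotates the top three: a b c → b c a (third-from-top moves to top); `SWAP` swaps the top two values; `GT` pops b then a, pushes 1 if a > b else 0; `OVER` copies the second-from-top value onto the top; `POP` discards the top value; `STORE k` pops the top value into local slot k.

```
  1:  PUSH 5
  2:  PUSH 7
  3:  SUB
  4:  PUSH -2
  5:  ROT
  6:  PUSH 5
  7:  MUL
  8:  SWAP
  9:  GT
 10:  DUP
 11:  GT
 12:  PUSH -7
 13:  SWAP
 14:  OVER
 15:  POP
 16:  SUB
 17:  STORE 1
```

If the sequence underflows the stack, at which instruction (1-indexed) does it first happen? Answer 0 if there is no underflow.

PUSH 5  : 5
PUSH 7  : 5 7
SUB     : -2
PUSH -2 : -2 -2
ROT  — needs 3 operands, stack has 2 → underflow

5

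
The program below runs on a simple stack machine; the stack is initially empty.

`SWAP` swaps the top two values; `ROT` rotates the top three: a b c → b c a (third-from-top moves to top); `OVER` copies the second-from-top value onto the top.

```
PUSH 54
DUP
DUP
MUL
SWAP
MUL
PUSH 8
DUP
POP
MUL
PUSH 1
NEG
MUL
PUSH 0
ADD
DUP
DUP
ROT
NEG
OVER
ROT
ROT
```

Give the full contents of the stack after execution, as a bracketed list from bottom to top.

PUSH 54 : [54]
DUP     : [54, 54]
DUP     : [54, 54, 54]
MUL     : [54, 2916]
SWAP    : [2916, 54]
MUL     : [157464]
PUSH 8  : [157464, 8]
DUP     : [157464, 8, 8]
POP     : [157464, 8]
MUL     : [1259712]
PUSH 1  : [1259712, 1]
NEG     : [1259712, -1]
MUL     : [-1259712]
PUSH 0  : [-1259712, 0]
ADD     : [-1259712]
DUP     : [-1259712, -1259712]
DUP     : [-1259712, -1259712, -1259712]
ROT     : [-1259712, -1259712, -1259712]
NEG     : [-1259712, -1259712, 1259712]
OVER    : [-1259712, -1259712, 1259712, -1259712]
ROT     : [-1259712, 1259712, -1259712, -1259712]
ROT     : [-1259712, -1259712, -1259712, 1259712]

[-1259712, -1259712, -1259712, 1259712]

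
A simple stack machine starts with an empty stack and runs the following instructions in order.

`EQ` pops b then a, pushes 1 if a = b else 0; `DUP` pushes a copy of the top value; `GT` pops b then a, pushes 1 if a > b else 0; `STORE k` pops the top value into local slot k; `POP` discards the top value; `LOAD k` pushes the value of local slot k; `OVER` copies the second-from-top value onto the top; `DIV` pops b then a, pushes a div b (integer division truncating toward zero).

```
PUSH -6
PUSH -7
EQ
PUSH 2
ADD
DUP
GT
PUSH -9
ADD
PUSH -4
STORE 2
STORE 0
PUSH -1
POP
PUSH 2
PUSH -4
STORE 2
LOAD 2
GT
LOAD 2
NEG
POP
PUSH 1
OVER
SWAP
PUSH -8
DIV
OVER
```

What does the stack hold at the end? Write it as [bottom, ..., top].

[1, 1, 0, 1]

PUSH -6 : [-6]
PUSH -7 : [-6, -7]
EQ      : [0]
PUSH 2  : [0, 2]
ADD     : [2]
DUP     : [2, 2]
GT      : [0]
PUSH -9 : [0, -9]
ADD     : [-9]
PUSH -4 : [-9, -4]
STORE 2 : [-9]
STORE 0 : []
PUSH -1 : [-1]
POP     : []
PUSH 2  : [2]
PUSH -4 : [2, -4]
STORE 2 : [2]
LOAD 2  : [2, -4]
GT      : [1]
LOAD 2  : [1, -4]
NEG     : [1, 4]
POP     : [1]
PUSH 1  : [1, 1]
OVER    : [1, 1, 1]
SWAP    : [1, 1, 1]
PUSH -8 : [1, 1, 1, -8]
DIV     : [1, 1, 0]
OVER    : [1, 1, 0, 1]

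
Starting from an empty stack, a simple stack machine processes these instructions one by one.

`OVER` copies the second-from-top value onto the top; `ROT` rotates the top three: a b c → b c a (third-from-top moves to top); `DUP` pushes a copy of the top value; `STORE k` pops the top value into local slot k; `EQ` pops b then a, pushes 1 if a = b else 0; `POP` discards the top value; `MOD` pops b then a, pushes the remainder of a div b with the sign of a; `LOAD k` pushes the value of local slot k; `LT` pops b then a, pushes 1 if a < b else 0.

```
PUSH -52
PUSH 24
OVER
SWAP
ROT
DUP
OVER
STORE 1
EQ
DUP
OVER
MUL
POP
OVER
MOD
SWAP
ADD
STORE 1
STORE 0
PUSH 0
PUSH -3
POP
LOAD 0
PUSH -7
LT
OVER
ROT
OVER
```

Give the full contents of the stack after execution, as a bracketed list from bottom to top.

PUSH -52  [-52]
PUSH 24   [-52, 24]
OVER      [-52, 24, -52]
SWAP      [-52, -52, 24]
ROT       [-52, 24, -52]
DUP       [-52, 24, -52, -52]
OVER      [-52, 24, -52, -52, -52]
STORE 1   [-52, 24, -52, -52]
EQ        [-52, 24, 1]
DUP       [-52, 24, 1, 1]
OVER      [-52, 24, 1, 1, 1]
MUL       [-52, 24, 1, 1]
POP       [-52, 24, 1]
OVER      [-52, 24, 1, 24]
MOD       [-52, 24, 1]
SWAP      [-52, 1, 24]
ADD       [-52, 25]
STORE 1   [-52]
STORE 0   []
PUSH 0    [0]
PUSH -3   [0, -3]
POP       [0]
LOAD 0    [0, -52]
PUSH -7   [0, -52, -7]
LT        [0, 1]
OVER      [0, 1, 0]
ROT       [1, 0, 0]
OVER      [1, 0, 0, 0]

[1, 0, 0, 0]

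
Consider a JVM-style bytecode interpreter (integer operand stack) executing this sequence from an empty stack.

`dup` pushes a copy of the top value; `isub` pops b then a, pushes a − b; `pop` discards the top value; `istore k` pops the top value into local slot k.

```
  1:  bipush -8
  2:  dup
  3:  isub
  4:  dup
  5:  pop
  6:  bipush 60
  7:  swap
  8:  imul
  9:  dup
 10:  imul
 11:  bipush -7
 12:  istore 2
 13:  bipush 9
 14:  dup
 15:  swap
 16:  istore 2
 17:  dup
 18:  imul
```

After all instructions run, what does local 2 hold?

bipush -8 -> [-8]
dup       -> [-8, -8]
isub      -> [0]
dup       -> [0, 0]
pop       -> [0]
bipush 60 -> [0, 60]
swap      -> [60, 0]
imul      -> [0]
dup       -> [0, 0]
imul      -> [0]
bipush -7 -> [0, -7]
istore 2  -> [0]
bipush 9  -> [0, 9]
dup       -> [0, 9, 9]
swap      -> [0, 9, 9]
istore 2  -> [0, 9]
dup       -> [0, 9, 9]
imul      -> [0, 81]

9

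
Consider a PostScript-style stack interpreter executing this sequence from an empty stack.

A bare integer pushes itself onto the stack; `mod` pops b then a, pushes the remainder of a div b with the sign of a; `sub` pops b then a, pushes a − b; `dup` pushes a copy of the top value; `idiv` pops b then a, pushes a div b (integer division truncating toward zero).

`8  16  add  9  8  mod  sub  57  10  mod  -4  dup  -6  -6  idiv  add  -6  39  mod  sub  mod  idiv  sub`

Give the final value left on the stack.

30

8     8
16    8 16
add   24
9     24 9
8     24 9 8
mod   24 1
sub   23
57    23 57
10    23 57 10
mod   23 7
-4    23 7 -4
dup   23 7 -4 -4
-6    23 7 -4 -4 -6
-6    23 7 -4 -4 -6 -6
idiv  23 7 -4 -4 1
add   23 7 -4 -3
-6    23 7 -4 -3 -6
39    23 7 -4 -3 -6 39
mod   23 7 -4 -3 -6
sub   23 7 -4 3
mod   23 7 -1
idiv  23 -7
sub   30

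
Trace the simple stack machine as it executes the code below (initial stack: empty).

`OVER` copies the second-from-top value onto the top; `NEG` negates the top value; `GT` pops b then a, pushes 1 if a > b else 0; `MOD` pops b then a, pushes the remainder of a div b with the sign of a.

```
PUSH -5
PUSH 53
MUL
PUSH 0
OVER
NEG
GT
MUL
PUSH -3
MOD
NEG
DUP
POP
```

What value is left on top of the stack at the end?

PUSH -5 → -5
PUSH 53 → -5 53
MUL     → -265
PUSH 0  → -265 0
OVER    → -265 0 -265
NEG     → -265 0 265
GT      → -265 0
MUL     → 0
PUSH -3 → 0 -3
MOD     → 0
NEG     → 0
DUP     → 0 0
POP     → 0

0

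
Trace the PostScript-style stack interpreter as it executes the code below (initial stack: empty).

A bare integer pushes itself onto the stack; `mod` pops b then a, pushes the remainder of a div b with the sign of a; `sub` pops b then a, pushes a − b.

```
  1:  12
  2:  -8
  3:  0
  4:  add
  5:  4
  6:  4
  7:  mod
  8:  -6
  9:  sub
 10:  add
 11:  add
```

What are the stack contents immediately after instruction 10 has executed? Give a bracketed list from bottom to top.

12  -> [12]
-8  -> [12, -8]
0   -> [12, -8, 0]
add -> [12, -8]
4   -> [12, -8, 4]
4   -> [12, -8, 4, 4]
mod -> [12, -8, 0]
-6  -> [12, -8, 0, -6]
sub -> [12, -8, 6]
add -> [12, -2]

[12, -2]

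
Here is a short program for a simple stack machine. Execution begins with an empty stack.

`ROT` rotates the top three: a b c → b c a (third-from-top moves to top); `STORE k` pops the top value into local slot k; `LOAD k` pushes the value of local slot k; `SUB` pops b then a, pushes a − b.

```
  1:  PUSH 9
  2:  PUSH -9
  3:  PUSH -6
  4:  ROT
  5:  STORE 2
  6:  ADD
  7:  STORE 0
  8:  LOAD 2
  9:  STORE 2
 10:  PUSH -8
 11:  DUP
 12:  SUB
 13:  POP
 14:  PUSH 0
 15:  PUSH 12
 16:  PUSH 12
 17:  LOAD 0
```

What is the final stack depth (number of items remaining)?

4

PUSH 9  : [9]
PUSH -9 : [9, -9]
PUSH -6 : [9, -9, -6]
ROT     : [-9, -6, 9]
STORE 2 : [-9, -6]
ADD     : [-15]
STORE 0 : []
LOAD 2  : [9]
STORE 2 : []
PUSH -8 : [-8]
DUP     : [-8, -8]
SUB     : [0]
POP     : []
PUSH 0  : [0]
PUSH 12 : [0, 12]
PUSH 12 : [0, 12, 12]
LOAD 0  : [0, 12, 12, -15]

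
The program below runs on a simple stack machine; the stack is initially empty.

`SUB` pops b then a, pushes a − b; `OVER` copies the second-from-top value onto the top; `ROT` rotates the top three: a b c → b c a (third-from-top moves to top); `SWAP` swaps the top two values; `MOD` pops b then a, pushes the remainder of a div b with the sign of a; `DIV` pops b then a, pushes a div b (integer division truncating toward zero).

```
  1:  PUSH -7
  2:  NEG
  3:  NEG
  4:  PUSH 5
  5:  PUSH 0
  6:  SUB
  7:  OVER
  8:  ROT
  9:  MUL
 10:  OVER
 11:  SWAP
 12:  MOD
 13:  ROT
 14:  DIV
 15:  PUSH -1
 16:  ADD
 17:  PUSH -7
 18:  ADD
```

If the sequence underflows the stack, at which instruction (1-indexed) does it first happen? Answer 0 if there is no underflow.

13

PUSH -7  -7
NEG      7
NEG      -7
PUSH 5   -7 5
PUSH 0   -7 5 0
SUB      -7 5
OVER     -7 5 -7
ROT      5 -7 -7
MUL      5 49
OVER     5 49 5
SWAP     5 5 49
MOD      5 5
ROT  — needs 3 operands, stack has 2 → underflow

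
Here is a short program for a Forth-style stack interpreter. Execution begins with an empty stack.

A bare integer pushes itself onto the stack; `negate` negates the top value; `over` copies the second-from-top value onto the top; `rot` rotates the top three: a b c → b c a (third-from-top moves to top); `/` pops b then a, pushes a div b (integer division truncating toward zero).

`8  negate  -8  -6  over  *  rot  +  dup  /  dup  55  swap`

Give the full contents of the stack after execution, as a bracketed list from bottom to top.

8      -> [8]
negate -> [-8]
-8     -> [-8, -8]
-6     -> [-8, -8, -6]
over   -> [-8, -8, -6, -8]
*      -> [-8, -8, 48]
rot    -> [-8, 48, -8]
+      -> [-8, 40]
dup    -> [-8, 40, 40]
/      -> [-8, 1]
dup    -> [-8, 1, 1]
55     -> [-8, 1, 1, 55]
swap   -> [-8, 1, 55, 1]

[-8, 1, 55, 1]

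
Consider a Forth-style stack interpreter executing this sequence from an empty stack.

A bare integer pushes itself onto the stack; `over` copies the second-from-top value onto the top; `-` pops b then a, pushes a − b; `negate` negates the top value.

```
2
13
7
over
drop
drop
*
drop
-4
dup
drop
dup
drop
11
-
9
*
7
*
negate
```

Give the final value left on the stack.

2      -> 2
13     -> 2 13
7      -> 2 13 7
over   -> 2 13 7 13
drop   -> 2 13 7
drop   -> 2 13
*      -> 26
drop   -> (empty)
-4     -> -4
dup    -> -4 -4
drop   -> -4
dup    -> -4 -4
drop   -> -4
11     -> -4 11
-      -> -15
9      -> -15 9
*      -> -135
7      -> -135 7
*      -> -945
negate -> 945

945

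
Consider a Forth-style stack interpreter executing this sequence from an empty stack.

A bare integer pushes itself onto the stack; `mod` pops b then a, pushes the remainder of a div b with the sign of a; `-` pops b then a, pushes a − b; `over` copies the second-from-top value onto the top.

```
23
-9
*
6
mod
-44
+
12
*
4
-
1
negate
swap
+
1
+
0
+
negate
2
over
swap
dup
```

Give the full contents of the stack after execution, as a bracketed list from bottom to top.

23     : [23]
-9     : [23, -9]
*      : [-207]
6      : [-207, 6]
mod    : [-3]
-44    : [-3, -44]
+      : [-47]
12     : [-47, 12]
*      : [-564]
4      : [-564, 4]
-      : [-568]
1      : [-568, 1]
negate : [-568, -1]
swap   : [-1, -568]
+      : [-569]
1      : [-569, 1]
+      : [-568]
0      : [-568, 0]
+      : [-568]
negate : [568]
2      : [568, 2]
over   : [568, 2, 568]
swap   : [568, 568, 2]
dup    : [568, 568, 2, 2]

[568, 568, 2, 2]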